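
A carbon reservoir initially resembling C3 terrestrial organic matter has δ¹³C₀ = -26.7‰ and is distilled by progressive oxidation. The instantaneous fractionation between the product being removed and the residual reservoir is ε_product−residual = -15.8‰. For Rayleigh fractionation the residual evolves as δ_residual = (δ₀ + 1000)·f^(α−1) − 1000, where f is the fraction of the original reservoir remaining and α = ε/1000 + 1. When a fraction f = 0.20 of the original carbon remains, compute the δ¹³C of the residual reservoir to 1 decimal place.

-1.6‰

Rayleigh residual: δ_res = (δ₀ + 1000)·f^(α−1) − 1000
α = ε/1000 + 1 = 0.98420, so α − 1 = -0.01580
f^(α−1) = 0.20^(-0.01580) = 1.025755
δ_res = (-26.7 + 1000) × 1.025755 − 1000 = 998.368 − 1000 = -1.63‰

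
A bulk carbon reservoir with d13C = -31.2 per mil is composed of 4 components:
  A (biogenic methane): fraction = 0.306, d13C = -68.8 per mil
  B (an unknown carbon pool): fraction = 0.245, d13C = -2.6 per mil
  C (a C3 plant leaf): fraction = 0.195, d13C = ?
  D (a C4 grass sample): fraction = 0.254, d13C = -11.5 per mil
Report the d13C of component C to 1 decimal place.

Isotope mass balance: δ_bulk = Σ fᵢ·δᵢ.
-31.2 = 0.306×(-68.8) + 0.245×(-2.6) + 0.195×δ_C + 0.254×(-11.5)
0.195·δ_C = -31.2 − (-24.611) = -6.589
δ_C = -6.589 / 0.195 = -33.79 per mil

-33.8 per mil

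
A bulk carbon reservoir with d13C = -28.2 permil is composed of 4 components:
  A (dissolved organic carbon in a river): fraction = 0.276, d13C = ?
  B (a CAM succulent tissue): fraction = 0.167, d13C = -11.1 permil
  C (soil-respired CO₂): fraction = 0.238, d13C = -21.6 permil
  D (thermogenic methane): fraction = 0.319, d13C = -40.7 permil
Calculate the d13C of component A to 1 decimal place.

Isotope mass balance: δ_bulk = Σ fᵢ·δᵢ.
-28.2 = 0.276×δ_A + 0.167×(-11.1) + 0.238×(-21.6) + 0.319×(-40.7)
0.276·δ_A = -28.2 − (-19.978) = -8.222
δ_A = -8.222 / 0.276 = -29.79 permil

-29.8 permil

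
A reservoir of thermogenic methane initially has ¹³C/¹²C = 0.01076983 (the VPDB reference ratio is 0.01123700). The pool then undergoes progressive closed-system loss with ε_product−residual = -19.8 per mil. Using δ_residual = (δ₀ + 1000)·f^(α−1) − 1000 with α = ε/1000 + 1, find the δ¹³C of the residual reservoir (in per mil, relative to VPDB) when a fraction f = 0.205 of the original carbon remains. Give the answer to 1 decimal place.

δ₀ = (0.01076983/0.01123700 − 1)×1000 = (0.958426 − 1)×1000 = -41.574 per mil
α − 1 = ε/1000 = -0.0198
f^(α−1) = 0.205^(-0.0198) = 1.031875
δ_res = (-41.574 + 1000) × 1.031875 − 1000 = 988.976 − 1000 = -11.02 per mil

-11.0 per mil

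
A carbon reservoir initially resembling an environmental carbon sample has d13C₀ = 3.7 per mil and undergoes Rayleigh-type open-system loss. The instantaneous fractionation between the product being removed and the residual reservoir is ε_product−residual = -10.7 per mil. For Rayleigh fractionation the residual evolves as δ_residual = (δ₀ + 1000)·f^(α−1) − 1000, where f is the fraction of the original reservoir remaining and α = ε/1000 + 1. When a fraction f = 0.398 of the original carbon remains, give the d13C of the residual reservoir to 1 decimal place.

Rayleigh residual: δ_res = (δ₀ + 1000)·f^(α−1) − 1000
α = ε/1000 + 1 = 0.98930, so α − 1 = -0.01070
f^(α−1) = 0.398^(-0.01070) = 1.009907
δ_res = (3.7 + 1000) × 1.009907 − 1000 = 1013.643 − 1000 = 13.64 per mil

13.6 per mil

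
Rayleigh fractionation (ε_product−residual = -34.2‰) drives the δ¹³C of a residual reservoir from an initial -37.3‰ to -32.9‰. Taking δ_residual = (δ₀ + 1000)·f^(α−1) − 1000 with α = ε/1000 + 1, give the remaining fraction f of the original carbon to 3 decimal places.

0.875

α − 1 = ε/1000 = -0.0342
(δ_res + 1000)/(δ₀ + 1000) = (-32.9 + 1000)/(-37.3 + 1000) = 967.1/962.7 = 1.004570
f = 1.004570^(1/-0.0342) = exp(ln(1.004570)/-0.0342) = exp(0.00456/-0.0342)
f = exp(-0.1333) = 0.8752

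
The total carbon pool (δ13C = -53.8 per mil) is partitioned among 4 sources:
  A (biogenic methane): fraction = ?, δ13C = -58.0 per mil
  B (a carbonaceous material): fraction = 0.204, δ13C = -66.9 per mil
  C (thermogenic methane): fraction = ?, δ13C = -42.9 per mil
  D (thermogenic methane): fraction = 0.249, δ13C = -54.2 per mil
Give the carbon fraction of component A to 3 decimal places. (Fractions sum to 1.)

Let f_A and f_C be the unknown fractions; fractions sum to 1 so f_A + f_C = 0.547.
Mass balance: Σ fᵢ·δᵢ = δ_bulk ⇒ f_A·(-58.0) + f_C·(-42.9) = -53.8 − (-27.143) = -26.657
Substitute f_C = 0.547 − f_A:
f_A·(-58.0 − -42.9) = -26.657 − 0.547×(-42.9) = -3.190
f_A = -3.190 / -15.1 = 0.2113

0.211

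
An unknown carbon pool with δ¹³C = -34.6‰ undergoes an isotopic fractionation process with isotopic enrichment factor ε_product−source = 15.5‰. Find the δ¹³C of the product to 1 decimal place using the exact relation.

-19.6‰

To first order, δ_product ≈ δ_source + ε = -19.1‰.
Exactly, δ_product = (δ_source + 1000)·(ε/1000 + 1) − 1000.
δ_product = (-34.6 + 1000) × (15.5/1000 + 1) − 1000
δ_product = -19.64‰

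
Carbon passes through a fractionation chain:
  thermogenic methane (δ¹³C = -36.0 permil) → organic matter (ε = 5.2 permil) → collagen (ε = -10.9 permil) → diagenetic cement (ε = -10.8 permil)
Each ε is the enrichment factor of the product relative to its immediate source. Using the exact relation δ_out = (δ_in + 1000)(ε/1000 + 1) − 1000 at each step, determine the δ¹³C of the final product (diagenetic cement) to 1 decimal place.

step 1: δ = (-36.00 + 1000)·(5.2/1000 + 1) − 1000 = -30.99 permil
step 2: δ = (-30.99 + 1000)·(-10.9/1000 + 1) − 1000 = -41.55 permil
step 3: δ = (-41.55 + 1000)·(-10.8/1000 + 1) − 1000 = -51.90 permil

-51.9 permil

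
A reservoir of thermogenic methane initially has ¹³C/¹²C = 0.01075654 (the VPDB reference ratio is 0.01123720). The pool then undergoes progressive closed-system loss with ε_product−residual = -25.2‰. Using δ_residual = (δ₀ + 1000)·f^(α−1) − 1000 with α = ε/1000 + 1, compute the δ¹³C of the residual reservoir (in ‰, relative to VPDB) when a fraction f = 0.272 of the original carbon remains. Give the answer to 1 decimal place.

-10.8‰

δ₀ = (0.01075654/0.01123720 − 1)×1000 = (0.957226 − 1)×1000 = -42.774‰
α − 1 = ε/1000 = -0.0252
f^(α−1) = 0.272^(-0.0252) = 1.033353
δ_res = (-42.774 + 1000) × 1.033353 − 1000 = 989.153 − 1000 = -10.85‰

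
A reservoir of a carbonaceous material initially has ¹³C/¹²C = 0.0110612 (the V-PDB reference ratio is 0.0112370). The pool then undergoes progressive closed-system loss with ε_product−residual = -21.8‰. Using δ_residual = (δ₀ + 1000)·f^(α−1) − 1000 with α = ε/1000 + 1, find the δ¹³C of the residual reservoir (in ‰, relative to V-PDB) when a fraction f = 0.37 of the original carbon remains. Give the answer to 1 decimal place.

5.9‰

δ₀ = (0.0110612/0.0112370 − 1)×1000 = (0.984355 − 1)×1000 = -15.645‰
α − 1 = ε/1000 = -0.0218
f^(α−1) = 0.37^(-0.0218) = 1.021911
δ_res = (-15.645 + 1000) × 1.021911 − 1000 = 1005.924 − 1000 = 5.92‰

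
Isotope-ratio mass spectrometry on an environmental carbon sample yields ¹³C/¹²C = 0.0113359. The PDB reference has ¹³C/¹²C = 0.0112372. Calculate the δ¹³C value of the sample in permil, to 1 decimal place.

δ¹³C = (R_sample / R_standard − 1) × 1000
R_sample / R_standard = 0.0113359 / 0.0112372 = 1.008783
δ¹³C = (1.008783 − 1) × 1000 = 8.78 permil

8.8 permil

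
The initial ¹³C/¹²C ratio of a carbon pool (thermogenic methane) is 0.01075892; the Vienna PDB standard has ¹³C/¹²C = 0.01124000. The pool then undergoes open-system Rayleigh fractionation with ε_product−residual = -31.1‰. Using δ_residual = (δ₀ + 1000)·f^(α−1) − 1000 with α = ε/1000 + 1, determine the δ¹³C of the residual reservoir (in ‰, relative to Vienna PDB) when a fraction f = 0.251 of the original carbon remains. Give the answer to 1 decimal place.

-0.8‰

δ₀ = (0.01075892/0.01124000 − 1)×1000 = (0.957199 − 1)×1000 = -42.801‰
α − 1 = ε/1000 = -0.0311
f^(α−1) = 0.251^(-0.0311) = 1.043927
δ_res = (-42.801 + 1000) × 1.043927 − 1000 = 999.246 − 1000 = -0.75‰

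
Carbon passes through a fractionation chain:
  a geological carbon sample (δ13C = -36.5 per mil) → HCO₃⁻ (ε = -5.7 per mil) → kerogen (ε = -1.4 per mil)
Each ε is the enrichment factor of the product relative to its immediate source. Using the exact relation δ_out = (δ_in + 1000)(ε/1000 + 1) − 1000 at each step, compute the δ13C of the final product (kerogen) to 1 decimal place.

step 1: δ = (-36.50 + 1000)·(-5.7/1000 + 1) − 1000 = -41.99 per mil
step 2: δ = (-41.99 + 1000)·(-1.4/1000 + 1) − 1000 = -43.33 per mil

-43.3 per mil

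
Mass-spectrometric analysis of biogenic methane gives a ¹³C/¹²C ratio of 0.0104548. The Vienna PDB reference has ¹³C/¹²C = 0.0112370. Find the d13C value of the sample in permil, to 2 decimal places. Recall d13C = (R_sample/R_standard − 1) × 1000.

d13C = (R_sample / R_standard − 1) × 1000
R_sample / R_standard = 0.0104548 / 0.0112370 = 0.930391
d13C = (0.930391 − 1) × 1000 = -69.609 permil

-69.61 permil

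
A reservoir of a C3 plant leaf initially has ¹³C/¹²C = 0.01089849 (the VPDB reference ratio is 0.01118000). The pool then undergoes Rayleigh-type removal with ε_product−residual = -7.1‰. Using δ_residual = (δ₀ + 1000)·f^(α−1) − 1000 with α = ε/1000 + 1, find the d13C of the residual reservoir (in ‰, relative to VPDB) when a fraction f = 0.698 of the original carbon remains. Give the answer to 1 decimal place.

-22.7‰

δ₀ = (0.01089849/0.01118000 − 1)×1000 = (0.974820 − 1)×1000 = -25.180‰
α − 1 = ε/1000 = -0.0071
f^(α−1) = 0.698^(-0.0071) = 1.002556
δ_res = (-25.180 + 1000) × 1.002556 − 1000 = 977.312 − 1000 = -22.69‰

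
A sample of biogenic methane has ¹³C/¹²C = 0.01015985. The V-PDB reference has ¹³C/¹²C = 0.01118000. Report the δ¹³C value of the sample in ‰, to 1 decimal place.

-91.2‰

δ¹³C = (R_sample / R_standard − 1) × 1000
R_sample / R_standard = 0.01015985 / 0.01118000 = 0.908752
δ¹³C = (0.908752 − 1) × 1000 = -91.25‰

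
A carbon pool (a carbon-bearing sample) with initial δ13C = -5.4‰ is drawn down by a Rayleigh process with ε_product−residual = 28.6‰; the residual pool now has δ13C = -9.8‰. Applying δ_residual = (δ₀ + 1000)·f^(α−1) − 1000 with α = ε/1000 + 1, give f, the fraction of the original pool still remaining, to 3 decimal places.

α − 1 = ε/1000 = 0.0286
(δ_res + 1000)/(δ₀ + 1000) = (-9.8 + 1000)/(-5.4 + 1000) = 990.2/994.6 = 0.995576
f = 0.995576^(1/0.0286) = exp(ln(0.995576)/0.0286) = exp(-0.00443/0.0286)
f = exp(-0.1550) = 0.8564

0.856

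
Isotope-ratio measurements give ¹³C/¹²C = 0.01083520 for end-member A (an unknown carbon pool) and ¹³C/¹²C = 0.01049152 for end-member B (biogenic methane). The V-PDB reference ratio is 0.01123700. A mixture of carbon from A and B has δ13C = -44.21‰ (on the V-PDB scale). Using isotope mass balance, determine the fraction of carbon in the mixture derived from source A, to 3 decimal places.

δ_A = (0.01083520/0.01123700 − 1)×1000 = (0.964243 − 1)×1000 = -35.757‰
δ_B = (0.01049152/0.01123700 − 1)×1000 = (0.933658 − 1)×1000 = -66.342‰
f_A = (δ_mix − δ_B)/(δ_A − δ_B) = (-44.21 − (-66.342))/(-35.757 − (-66.342))
f_A = 22.132 / 30.585 = 0.7236

0.724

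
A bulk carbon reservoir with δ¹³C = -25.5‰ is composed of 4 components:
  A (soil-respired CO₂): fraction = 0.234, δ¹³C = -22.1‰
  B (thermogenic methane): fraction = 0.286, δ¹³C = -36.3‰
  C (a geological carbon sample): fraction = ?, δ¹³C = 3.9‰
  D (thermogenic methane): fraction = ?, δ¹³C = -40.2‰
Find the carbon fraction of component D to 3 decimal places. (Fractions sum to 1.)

0.268

Let f_D and f_C be the unknown fractions; fractions sum to 1 so f_D + f_C = 0.480.
Mass balance: Σ fᵢ·δᵢ = δ_bulk ⇒ f_D·(-40.2) + f_C·(3.9) = -25.5 − (-15.553) = -9.947
Substitute f_C = 0.480 − f_D:
f_D·(-40.2 − 3.9) = -9.947 − 0.480×(3.9) = -11.819
f_D = -11.819 / -44.1 = 0.2680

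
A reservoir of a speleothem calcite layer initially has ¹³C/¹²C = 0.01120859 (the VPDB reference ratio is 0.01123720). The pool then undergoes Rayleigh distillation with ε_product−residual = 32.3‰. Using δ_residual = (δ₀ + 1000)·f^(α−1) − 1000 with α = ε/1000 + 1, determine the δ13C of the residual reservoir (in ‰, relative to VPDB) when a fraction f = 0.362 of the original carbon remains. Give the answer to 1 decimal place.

δ₀ = (0.01120859/0.01123720 − 1)×1000 = (0.997454 − 1)×1000 = -2.546‰
α − 1 = ε/1000 = 0.0323
f^(α−1) = 0.362^(0.0323) = 0.967712
δ_res = (-2.546 + 1000) × 0.967712 − 1000 = 965.249 − 1000 = -34.75‰

-34.8‰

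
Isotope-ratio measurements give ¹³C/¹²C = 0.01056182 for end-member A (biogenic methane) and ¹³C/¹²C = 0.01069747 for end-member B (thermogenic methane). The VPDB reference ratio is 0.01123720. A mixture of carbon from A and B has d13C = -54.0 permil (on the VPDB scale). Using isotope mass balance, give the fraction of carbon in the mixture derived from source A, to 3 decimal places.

δ_A = (0.01056182/0.01123720 − 1)×1000 = (0.939898 − 1)×1000 = -60.102 permil
δ_B = (0.01069747/0.01123720 − 1)×1000 = (0.951969 − 1)×1000 = -48.031 permil
f_A = (δ_mix − δ_B)/(δ_A − δ_B) = (-54.0 − (-48.031))/(-60.102 − (-48.031))
f_A = -5.969 / -12.072 = 0.4945

0.494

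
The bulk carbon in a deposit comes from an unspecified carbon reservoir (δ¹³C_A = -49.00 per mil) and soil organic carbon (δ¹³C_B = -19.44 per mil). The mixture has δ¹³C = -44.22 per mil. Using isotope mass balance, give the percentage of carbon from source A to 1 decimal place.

83.8%

δ_mix = f_A·δ_A + (1 − f_A)·δ_B  ⇒  f_A = (δ_mix − δ_B)/(δ_A − δ_B)
f_A = (-44.22 − (-19.44)) / (-49.00 − (-19.44))
f_A = -24.78 / -29.56 = 0.8383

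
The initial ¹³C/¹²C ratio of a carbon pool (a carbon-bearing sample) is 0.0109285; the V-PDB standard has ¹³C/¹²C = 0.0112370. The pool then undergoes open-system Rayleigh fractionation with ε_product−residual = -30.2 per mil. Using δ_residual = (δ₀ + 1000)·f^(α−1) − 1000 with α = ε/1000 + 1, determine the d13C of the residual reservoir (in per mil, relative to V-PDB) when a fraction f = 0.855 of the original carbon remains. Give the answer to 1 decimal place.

-22.8 per mil

δ₀ = (0.0109285/0.0112370 − 1)×1000 = (0.972546 − 1)×1000 = -27.454 per mil
α − 1 = ε/1000 = -0.0302
f^(α−1) = 0.855^(-0.0302) = 1.004742
δ_res = (-27.454 + 1000) × 1.004742 − 1000 = 977.158 − 1000 = -22.84 per mil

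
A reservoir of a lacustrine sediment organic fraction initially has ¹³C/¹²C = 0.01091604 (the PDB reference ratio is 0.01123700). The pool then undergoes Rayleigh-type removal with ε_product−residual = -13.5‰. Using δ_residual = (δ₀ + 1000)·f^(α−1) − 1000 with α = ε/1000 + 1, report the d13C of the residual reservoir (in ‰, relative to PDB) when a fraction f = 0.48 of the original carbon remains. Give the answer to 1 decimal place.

δ₀ = (0.01091604/0.01123700 − 1)×1000 = (0.971437 − 1)×1000 = -28.563‰
α − 1 = ε/1000 = -0.0135
f^(α−1) = 0.48^(-0.0135) = 1.009958
δ_res = (-28.563 + 1000) × 1.009958 − 1000 = 981.111 − 1000 = -18.89‰

-18.9‰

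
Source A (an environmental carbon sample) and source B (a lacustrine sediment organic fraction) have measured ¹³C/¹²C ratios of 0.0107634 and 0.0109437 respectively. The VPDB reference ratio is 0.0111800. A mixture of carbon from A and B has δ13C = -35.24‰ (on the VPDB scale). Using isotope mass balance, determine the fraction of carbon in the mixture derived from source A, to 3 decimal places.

δ_A = (0.0107634/0.0111800 − 1)×1000 = (0.962737 − 1)×1000 = -37.263‰
δ_B = (0.0109437/0.0111800 − 1)×1000 = (0.978864 − 1)×1000 = -21.136‰
f_A = (δ_mix − δ_B)/(δ_A − δ_B) = (-35.24 − (-21.136))/(-37.263 − (-21.136))
f_A = -14.104 / -16.127 = 0.8746

0.875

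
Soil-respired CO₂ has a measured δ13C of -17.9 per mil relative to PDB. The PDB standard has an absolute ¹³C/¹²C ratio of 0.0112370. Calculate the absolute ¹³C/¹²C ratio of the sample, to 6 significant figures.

0.0110359

R_sample = R_standard × (δ13C/1000 + 1)
R_sample = 0.0112370 × (-17.9/1000 + 1) = 0.0112370 × 0.982100
R_sample = 0.0110359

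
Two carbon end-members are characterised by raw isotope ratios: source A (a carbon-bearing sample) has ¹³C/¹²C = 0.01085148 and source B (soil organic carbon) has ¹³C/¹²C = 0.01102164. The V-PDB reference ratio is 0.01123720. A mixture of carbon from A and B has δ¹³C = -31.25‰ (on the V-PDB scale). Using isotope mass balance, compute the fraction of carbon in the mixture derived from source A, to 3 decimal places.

δ_A = (0.01085148/0.01123720 − 1)×1000 = (0.965675 − 1)×1000 = -34.325‰
δ_B = (0.01102164/0.01123720 − 1)×1000 = (0.980817 − 1)×1000 = -19.183‰
f_A = (δ_mix − δ_B)/(δ_A − δ_B) = (-31.25 − (-19.183))/(-34.325 − (-19.183))
f_A = -12.067 / -15.143 = 0.7969

0.797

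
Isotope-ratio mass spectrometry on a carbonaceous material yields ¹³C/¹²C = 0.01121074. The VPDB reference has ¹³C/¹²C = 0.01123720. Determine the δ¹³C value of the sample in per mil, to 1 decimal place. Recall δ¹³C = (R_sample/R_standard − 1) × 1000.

-2.4 per mil

δ¹³C = (R_sample / R_standard − 1) × 1000
R_sample / R_standard = 0.01121074 / 0.01123720 = 0.997645
δ¹³C = (0.997645 − 1) × 1000 = -2.35 per mil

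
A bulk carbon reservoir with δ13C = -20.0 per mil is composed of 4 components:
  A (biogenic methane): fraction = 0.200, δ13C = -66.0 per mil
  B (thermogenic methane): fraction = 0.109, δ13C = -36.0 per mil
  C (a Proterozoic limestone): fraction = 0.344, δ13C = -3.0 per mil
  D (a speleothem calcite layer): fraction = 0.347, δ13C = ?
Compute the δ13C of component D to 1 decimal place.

-5.3 per mil

Isotope mass balance: δ_bulk = Σ fᵢ·δᵢ.
-20.0 = 0.200×(-66.0) + 0.109×(-36.0) + 0.344×(-3.0) + 0.347×δ_D
0.347·δ_D = -20.0 − (-18.156) = -1.844
δ_D = -1.844 / 0.347 = -5.31 per mil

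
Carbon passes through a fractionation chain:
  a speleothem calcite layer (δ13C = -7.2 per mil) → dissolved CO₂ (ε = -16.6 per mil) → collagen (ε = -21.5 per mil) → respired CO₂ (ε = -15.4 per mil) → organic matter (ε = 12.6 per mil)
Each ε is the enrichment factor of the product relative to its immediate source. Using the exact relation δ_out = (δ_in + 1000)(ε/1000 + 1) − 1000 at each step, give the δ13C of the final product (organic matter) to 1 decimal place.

-47.5 per mil

step 1: δ = (-7.20 + 1000)·(-16.6/1000 + 1) − 1000 = -23.68 per mil
step 2: δ = (-23.68 + 1000)·(-21.5/1000 + 1) − 1000 = -44.67 per mil
step 3: δ = (-44.67 + 1000)·(-15.4/1000 + 1) − 1000 = -59.38 per mil
step 4: δ = (-59.38 + 1000)·(12.6/1000 + 1) − 1000 = -47.53 per mil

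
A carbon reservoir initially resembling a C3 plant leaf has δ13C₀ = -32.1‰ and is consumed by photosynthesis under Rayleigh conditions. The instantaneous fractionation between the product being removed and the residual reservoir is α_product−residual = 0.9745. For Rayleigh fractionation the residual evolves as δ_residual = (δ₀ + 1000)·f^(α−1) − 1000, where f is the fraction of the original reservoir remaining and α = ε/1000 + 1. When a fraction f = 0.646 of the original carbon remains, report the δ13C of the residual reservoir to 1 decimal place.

Rayleigh residual: δ_res = (δ₀ + 1000)·f^(α−1) − 1000
α − 1 = -0.02550
f^(α−1) = 0.646^(-0.02550) = 1.011205
δ_res = (-32.1 + 1000) × 1.011205 − 1000 = 978.745 − 1000 = -21.25‰

-21.3‰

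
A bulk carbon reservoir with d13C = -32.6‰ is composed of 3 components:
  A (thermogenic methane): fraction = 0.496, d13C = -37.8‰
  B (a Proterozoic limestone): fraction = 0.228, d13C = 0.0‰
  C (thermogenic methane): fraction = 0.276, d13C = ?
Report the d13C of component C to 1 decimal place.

-50.2‰

Isotope mass balance: δ_bulk = Σ fᵢ·δᵢ.
-32.6 = 0.496×(-37.8) + 0.228×(0.0) + 0.276×δ_C
0.276·δ_C = -32.6 − (-18.749) = -13.851
δ_C = -13.851 / 0.276 = -50.19‰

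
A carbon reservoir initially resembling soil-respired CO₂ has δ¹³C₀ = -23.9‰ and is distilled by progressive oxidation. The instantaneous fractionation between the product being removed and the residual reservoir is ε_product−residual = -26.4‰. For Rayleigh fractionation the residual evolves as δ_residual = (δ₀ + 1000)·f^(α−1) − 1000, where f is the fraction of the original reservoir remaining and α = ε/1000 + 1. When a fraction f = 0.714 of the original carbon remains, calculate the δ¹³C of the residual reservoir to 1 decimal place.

-15.2‰

Rayleigh residual: δ_res = (δ₀ + 1000)·f^(α−1) − 1000
α = ε/1000 + 1 = 0.97360, so α − 1 = -0.02640
f^(α−1) = 0.714^(-0.02640) = 1.008933
δ_res = (-23.9 + 1000) × 1.008933 − 1000 = 984.820 − 1000 = -15.18‰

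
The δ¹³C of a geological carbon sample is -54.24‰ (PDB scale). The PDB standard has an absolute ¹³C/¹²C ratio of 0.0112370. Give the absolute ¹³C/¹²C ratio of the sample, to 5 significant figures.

0.010628

R_sample = R_standard × (δ¹³C/1000 + 1)
R_sample = 0.0112370 × (-54.24/1000 + 1) = 0.0112370 × 0.945760
R_sample = 0.0106275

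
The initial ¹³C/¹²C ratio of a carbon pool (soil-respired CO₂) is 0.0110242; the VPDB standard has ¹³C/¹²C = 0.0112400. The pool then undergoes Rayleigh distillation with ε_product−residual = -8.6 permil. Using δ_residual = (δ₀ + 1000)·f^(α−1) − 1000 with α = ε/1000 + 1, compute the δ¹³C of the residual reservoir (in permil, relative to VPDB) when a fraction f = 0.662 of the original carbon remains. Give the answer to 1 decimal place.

δ₀ = (0.0110242/0.0112400 − 1)×1000 = (0.980801 − 1)×1000 = -19.199 permil
α − 1 = ε/1000 = -0.0086
f^(α−1) = 0.662^(-0.0086) = 1.003554
δ_res = (-19.199 + 1000) × 1.003554 − 1000 = 984.286 − 1000 = -15.71 permil

-15.7 permil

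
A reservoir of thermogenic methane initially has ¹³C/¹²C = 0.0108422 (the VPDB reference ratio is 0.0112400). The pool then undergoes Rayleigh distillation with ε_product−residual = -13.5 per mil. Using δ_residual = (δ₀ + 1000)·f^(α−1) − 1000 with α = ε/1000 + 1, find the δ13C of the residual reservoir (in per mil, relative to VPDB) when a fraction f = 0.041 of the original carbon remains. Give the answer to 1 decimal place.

δ₀ = (0.0108422/0.0112400 − 1)×1000 = (0.964609 − 1)×1000 = -35.391 per mil
α − 1 = ε/1000 = -0.0135
f^(α−1) = 0.041^(-0.0135) = 1.044065
δ_res = (-35.391 + 1000) × 1.044065 − 1000 = 1007.114 − 1000 = 7.11 per mil

7.1 per mil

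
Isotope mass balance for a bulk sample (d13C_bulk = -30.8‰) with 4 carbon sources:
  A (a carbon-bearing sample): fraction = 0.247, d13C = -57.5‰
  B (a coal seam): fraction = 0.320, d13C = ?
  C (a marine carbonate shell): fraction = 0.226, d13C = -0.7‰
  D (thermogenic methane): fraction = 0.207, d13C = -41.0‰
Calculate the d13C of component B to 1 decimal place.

Isotope mass balance: δ_bulk = Σ fᵢ·δᵢ.
-30.8 = 0.247×(-57.5) + 0.320×δ_B + 0.226×(-0.7) + 0.207×(-41.0)
0.320·δ_B = -30.8 − (-22.848) = -7.952
δ_B = -7.952 / 0.320 = -24.85‰

-24.9‰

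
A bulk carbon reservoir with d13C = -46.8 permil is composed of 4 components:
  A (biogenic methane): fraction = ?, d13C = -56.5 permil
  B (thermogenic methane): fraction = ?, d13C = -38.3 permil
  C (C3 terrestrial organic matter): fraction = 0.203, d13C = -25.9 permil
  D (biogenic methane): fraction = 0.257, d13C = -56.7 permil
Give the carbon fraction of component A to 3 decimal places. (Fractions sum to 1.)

Let f_A and f_B be the unknown fractions; fractions sum to 1 so f_A + f_B = 0.540.
Mass balance: Σ fᵢ·δᵢ = δ_bulk ⇒ f_A·(-56.5) + f_B·(-38.3) = -46.8 − (-19.830) = -26.970
Substitute f_B = 0.540 − f_A:
f_A·(-56.5 − -38.3) = -26.970 − 0.540×(-38.3) = -6.288
f_A = -6.288 / -18.2 = 0.3455

0.346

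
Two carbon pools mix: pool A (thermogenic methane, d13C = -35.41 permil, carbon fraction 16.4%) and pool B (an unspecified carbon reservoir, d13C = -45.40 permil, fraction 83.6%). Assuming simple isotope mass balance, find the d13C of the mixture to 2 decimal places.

δ_mix = f_A·δ_A + f_B·δ_B
δ_mix = 0.164 × (-35.41) + 0.836 × (-45.40)
δ_mix = -5.807 + -37.954 = -43.762 permil

-43.76 permil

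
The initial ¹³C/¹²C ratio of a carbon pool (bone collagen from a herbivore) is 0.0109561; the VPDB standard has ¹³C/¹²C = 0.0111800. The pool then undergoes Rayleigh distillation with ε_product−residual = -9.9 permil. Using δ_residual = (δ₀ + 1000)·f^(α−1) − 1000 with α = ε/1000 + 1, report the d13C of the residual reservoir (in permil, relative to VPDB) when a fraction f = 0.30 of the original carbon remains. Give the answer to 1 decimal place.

-8.3 permil

δ₀ = (0.0109561/0.0111800 − 1)×1000 = (0.979973 − 1)×1000 = -20.027 permil
α − 1 = ε/1000 = -0.0099
f^(α−1) = 0.30^(-0.0099) = 1.011991
δ_res = (-20.027 + 1000) × 1.011991 − 1000 = 991.724 − 1000 = -8.28 permil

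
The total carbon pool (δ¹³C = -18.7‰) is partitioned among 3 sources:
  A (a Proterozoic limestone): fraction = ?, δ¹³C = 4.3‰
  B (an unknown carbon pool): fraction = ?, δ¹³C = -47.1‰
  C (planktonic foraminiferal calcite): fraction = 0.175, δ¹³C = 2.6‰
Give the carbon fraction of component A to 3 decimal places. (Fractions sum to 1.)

Let f_A and f_B be the unknown fractions; fractions sum to 1 so f_A + f_B = 0.825.
Mass balance: Σ fᵢ·δᵢ = δ_bulk ⇒ f_A·(4.3) + f_B·(-47.1) = -18.7 − (0.455) = -19.155
Substitute f_B = 0.825 − f_A:
f_A·(4.3 − -47.1) = -19.155 − 0.825×(-47.1) = 19.703
f_A = 19.703 / 51.4 = 0.3833

0.383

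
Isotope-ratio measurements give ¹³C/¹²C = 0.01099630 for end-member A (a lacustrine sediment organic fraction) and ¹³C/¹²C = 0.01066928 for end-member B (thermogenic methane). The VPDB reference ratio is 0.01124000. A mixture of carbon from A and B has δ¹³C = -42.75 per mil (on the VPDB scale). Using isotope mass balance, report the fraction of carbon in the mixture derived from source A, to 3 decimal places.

0.276

δ_A = (0.01099630/0.01124000 − 1)×1000 = (0.978319 − 1)×1000 = -21.681 per mil
δ_B = (0.01066928/0.01124000 − 1)×1000 = (0.949224 − 1)×1000 = -50.776 per mil
f_A = (δ_mix − δ_B)/(δ_A − δ_B) = (-42.75 − (-50.776))/(-21.681 − (-50.776))
f_A = 8.026 / 29.094 = 0.2759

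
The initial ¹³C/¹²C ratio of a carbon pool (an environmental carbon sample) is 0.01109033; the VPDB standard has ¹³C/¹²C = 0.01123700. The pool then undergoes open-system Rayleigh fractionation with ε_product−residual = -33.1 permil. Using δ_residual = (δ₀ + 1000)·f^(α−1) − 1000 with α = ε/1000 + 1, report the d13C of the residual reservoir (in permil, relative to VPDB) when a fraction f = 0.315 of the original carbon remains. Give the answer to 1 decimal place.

δ₀ = (0.01109033/0.01123700 − 1)×1000 = (0.986948 − 1)×1000 = -13.052 permil
α − 1 = ε/1000 = -0.0331
f^(α−1) = 0.315^(-0.0331) = 1.038977
δ_res = (-13.052 + 1000) × 1.038977 − 1000 = 1025.416 − 1000 = 25.42 permil

25.4 permil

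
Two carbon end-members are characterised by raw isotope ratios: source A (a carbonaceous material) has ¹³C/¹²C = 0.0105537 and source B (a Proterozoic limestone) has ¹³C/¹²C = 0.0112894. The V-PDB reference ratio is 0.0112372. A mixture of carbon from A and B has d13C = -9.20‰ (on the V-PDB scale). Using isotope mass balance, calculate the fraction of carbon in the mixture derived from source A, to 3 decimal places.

0.211

δ_A = (0.0105537/0.0112372 − 1)×1000 = (0.939175 − 1)×1000 = -60.825‰
δ_B = (0.0112894/0.0112372 − 1)×1000 = (1.004645 − 1)×1000 = 4.645‰
f_A = (δ_mix − δ_B)/(δ_A − δ_B) = (-9.20 − (4.645))/(-60.825 − (4.645))
f_A = -13.845 / -65.470 = 0.2115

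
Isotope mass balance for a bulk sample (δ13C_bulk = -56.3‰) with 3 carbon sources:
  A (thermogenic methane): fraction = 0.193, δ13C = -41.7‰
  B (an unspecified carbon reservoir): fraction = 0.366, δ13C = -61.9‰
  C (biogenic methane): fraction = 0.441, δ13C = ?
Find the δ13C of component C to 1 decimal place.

-58.0‰

Isotope mass balance: δ_bulk = Σ fᵢ·δᵢ.
-56.3 = 0.193×(-41.7) + 0.366×(-61.9) + 0.441×δ_C
0.441·δ_C = -56.3 − (-30.704) = -25.596
δ_C = -25.596 / 0.441 = -58.04‰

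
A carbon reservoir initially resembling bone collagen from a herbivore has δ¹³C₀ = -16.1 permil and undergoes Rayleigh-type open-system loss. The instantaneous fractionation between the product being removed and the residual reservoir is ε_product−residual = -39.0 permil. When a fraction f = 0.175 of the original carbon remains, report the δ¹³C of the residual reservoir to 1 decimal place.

Rayleigh residual: δ_res = (δ₀ + 1000)·f^(α−1) − 1000
α = ε/1000 + 1 = 0.96100, so α − 1 = -0.03900
f^(α−1) = 0.175^(-0.03900) = 1.070339
δ_res = (-16.1 + 1000) × 1.070339 − 1000 = 1053.107 − 1000 = 53.11 permil

53.1 permil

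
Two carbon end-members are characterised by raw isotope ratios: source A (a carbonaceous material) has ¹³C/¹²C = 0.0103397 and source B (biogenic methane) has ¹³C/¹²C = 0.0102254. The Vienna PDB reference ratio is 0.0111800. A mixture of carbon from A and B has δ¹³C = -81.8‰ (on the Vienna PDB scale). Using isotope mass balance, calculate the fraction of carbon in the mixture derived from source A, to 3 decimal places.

δ_A = (0.0103397/0.0111800 − 1)×1000 = (0.924839 − 1)×1000 = -75.161‰
δ_B = (0.0102254/0.0111800 − 1)×1000 = (0.914615 − 1)×1000 = -85.385‰
f_A = (δ_mix − δ_B)/(δ_A − δ_B) = (-81.8 − (-85.385))/(-75.161 − (-85.385))
f_A = 3.585 / 10.224 = 0.3506

0.351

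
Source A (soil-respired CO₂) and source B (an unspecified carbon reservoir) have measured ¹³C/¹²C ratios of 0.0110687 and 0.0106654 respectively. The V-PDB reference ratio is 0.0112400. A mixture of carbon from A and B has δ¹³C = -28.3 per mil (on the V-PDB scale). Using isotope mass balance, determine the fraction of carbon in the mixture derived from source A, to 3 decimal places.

δ_A = (0.0110687/0.0112400 − 1)×1000 = (0.984760 − 1)×1000 = -15.240 per mil
δ_B = (0.0106654/0.0112400 − 1)×1000 = (0.948879 − 1)×1000 = -51.121 per mil
f_A = (δ_mix − δ_B)/(δ_A − δ_B) = (-28.3 − (-51.121))/(-15.240 − (-51.121))
f_A = 22.821 / 35.881 = 0.6360

0.636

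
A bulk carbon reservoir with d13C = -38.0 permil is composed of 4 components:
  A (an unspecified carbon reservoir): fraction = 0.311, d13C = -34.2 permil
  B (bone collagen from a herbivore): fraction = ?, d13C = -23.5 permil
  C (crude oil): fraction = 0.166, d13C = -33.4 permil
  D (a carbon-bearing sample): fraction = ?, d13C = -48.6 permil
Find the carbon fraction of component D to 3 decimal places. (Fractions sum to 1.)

0.380

Let f_D and f_B be the unknown fractions; fractions sum to 1 so f_D + f_B = 0.523.
Mass balance: Σ fᵢ·δᵢ = δ_bulk ⇒ f_D·(-48.6) + f_B·(-23.5) = -38.0 − (-16.181) = -21.819
Substitute f_B = 0.523 − f_D:
f_D·(-48.6 − -23.5) = -21.819 − 0.523×(-23.5) = -9.529
f_D = -9.529 / -25.1 = 0.3796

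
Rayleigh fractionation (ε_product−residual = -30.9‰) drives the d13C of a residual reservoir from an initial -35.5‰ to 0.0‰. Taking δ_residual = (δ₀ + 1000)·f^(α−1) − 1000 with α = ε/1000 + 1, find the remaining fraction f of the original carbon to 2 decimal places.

0.31

α − 1 = ε/1000 = -0.0309
(δ_res + 1000)/(δ₀ + 1000) = (-0.0 + 1000)/(-35.5 + 1000) = 1000.0/964.5 = 1.036807
f = 1.036807^(1/-0.0309) = exp(ln(1.036807)/-0.0309) = exp(0.03615/-0.0309)
f = exp(-1.1698) = 0.3104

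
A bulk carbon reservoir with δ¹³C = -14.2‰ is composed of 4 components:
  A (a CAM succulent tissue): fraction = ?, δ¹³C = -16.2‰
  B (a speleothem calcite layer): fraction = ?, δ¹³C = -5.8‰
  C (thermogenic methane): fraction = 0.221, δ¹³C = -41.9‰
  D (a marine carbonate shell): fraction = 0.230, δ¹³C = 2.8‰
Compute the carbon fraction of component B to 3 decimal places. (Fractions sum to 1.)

0.318

Let f_B and f_A be the unknown fractions; fractions sum to 1 so f_B + f_A = 0.549.
Mass balance: Σ fᵢ·δᵢ = δ_bulk ⇒ f_B·(-5.8) + f_A·(-16.2) = -14.2 − (-8.616) = -5.584
Substitute f_A = 0.549 − f_B:
f_B·(-5.8 − -16.2) = -5.584 − 0.549×(-16.2) = 3.310
f_B = 3.310 / 10.4 = 0.3182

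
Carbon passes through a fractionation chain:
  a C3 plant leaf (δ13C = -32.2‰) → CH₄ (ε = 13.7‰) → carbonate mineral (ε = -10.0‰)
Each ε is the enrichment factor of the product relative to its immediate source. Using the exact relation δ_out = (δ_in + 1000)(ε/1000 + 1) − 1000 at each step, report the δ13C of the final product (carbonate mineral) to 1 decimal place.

step 1: δ = (-32.20 + 1000)·(13.7/1000 + 1) − 1000 = -18.94‰
step 2: δ = (-18.94 + 1000)·(-10.0/1000 + 1) − 1000 = -28.75‰

-28.8‰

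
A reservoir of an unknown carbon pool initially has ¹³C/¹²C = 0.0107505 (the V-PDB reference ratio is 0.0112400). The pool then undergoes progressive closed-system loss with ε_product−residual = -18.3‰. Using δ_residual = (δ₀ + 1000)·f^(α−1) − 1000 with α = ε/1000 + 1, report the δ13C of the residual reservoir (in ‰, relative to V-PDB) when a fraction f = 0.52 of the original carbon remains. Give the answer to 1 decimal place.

δ₀ = (0.0107505/0.0112400 − 1)×1000 = (0.956450 − 1)×1000 = -43.550‰
α − 1 = ε/1000 = -0.0183
f^(α−1) = 0.52^(-0.0183) = 1.012039
δ_res = (-43.550 + 1000) × 1.012039 − 1000 = 967.965 − 1000 = -32.04‰

-32.0‰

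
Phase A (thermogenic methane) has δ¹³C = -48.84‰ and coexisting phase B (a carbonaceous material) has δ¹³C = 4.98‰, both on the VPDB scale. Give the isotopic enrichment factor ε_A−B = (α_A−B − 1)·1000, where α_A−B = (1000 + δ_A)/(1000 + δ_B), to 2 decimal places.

α_A−B = (1000 + -48.84) / (1000 + 4.98) = 951.16 / 1004.98 = 0.946447
ε_A−B = (0.946447 − 1) × 1000 = -53.553‰
(The approximation ε ≈ δ_A − δ_B would give -53.82‰.)

-53.55‰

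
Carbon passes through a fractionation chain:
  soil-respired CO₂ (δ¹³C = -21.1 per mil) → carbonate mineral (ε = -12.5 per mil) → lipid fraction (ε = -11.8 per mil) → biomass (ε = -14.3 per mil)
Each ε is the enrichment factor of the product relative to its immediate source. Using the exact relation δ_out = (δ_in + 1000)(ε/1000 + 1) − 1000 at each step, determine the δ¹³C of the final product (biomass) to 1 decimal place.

-58.4 per mil

step 1: δ = (-21.10 + 1000)·(-12.5/1000 + 1) − 1000 = -33.34 per mil
step 2: δ = (-33.34 + 1000)·(-11.8/1000 + 1) − 1000 = -44.74 per mil
step 3: δ = (-44.74 + 1000)·(-14.3/1000 + 1) − 1000 = -58.40 per mil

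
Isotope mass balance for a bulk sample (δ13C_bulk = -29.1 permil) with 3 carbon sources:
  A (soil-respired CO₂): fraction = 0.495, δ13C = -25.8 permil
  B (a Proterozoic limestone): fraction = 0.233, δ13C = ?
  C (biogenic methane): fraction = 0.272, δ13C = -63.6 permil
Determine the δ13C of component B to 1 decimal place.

4.2 permil

Isotope mass balance: δ_bulk = Σ fᵢ·δᵢ.
-29.1 = 0.495×(-25.8) + 0.233×δ_B + 0.272×(-63.6)
0.233·δ_B = -29.1 − (-30.070) = 0.970
δ_B = 0.970 / 0.233 = 4.16 permil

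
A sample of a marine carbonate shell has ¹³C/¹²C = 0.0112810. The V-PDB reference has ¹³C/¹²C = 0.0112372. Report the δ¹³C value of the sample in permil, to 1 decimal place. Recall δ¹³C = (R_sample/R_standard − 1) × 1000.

3.9 permil

δ¹³C = (R_sample / R_standard − 1) × 1000
R_sample / R_standard = 0.0112810 / 0.0112372 = 1.003898
δ¹³C = (1.003898 − 1) × 1000 = 3.90 permil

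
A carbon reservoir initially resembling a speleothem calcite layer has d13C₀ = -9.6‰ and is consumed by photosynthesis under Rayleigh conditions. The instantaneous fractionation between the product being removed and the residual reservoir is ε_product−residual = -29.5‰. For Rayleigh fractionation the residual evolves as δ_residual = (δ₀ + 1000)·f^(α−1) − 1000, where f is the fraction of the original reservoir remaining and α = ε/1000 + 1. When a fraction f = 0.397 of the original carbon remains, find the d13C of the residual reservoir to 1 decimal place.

17.8‰

Rayleigh residual: δ_res = (δ₀ + 1000)·f^(α−1) − 1000
α = ε/1000 + 1 = 0.97050, so α − 1 = -0.02950
f^(α−1) = 0.397^(-0.02950) = 1.027627
δ_res = (-9.6 + 1000) × 1.027627 − 1000 = 1017.762 − 1000 = 17.76‰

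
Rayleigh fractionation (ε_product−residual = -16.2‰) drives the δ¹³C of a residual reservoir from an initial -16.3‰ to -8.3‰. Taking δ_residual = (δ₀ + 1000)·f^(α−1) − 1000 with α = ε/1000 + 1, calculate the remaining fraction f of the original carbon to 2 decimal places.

α − 1 = ε/1000 = -0.0162
(δ_res + 1000)/(δ₀ + 1000) = (-8.3 + 1000)/(-16.3 + 1000) = 991.7/983.7 = 1.008133
f = 1.008133^(1/-0.0162) = exp(ln(1.008133)/-0.0162) = exp(0.00810/-0.0162)
f = exp(-0.5000) = 0.6065

0.61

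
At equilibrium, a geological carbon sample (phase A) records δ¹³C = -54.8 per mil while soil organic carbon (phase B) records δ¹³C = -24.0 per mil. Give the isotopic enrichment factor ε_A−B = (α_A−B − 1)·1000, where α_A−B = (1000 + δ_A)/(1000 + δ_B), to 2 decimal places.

-31.56 per mil

α_A−B = (1000 + -54.8) / (1000 + -24.0) = 945.2 / 976.0 = 0.968443
ε_A−B = (0.968443 − 1) × 1000 = -31.557 per mil
(The approximation ε ≈ δ_A − δ_B would give -30.8 per mil.)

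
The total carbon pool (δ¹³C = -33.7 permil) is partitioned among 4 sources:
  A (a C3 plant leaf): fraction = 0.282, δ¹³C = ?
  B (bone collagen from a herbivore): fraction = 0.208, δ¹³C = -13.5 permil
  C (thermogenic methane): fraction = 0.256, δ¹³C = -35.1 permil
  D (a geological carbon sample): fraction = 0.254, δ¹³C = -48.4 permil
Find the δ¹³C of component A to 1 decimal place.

Isotope mass balance: δ_bulk = Σ fᵢ·δᵢ.
-33.7 = 0.282×δ_A + 0.208×(-13.5) + 0.256×(-35.1) + 0.254×(-48.4)
0.282·δ_A = -33.7 − (-24.087) = -9.613
δ_A = -9.613 / 0.282 = -34.09 permil

-34.1 permil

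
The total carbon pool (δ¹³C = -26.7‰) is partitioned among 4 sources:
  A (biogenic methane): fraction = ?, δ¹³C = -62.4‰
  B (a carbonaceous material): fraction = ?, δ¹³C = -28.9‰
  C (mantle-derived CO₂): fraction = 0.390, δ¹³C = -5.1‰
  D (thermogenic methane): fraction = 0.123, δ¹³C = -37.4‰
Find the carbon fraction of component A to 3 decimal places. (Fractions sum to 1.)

0.180

Let f_A and f_B be the unknown fractions; fractions sum to 1 so f_A + f_B = 0.487.
Mass balance: Σ fᵢ·δᵢ = δ_bulk ⇒ f_A·(-62.4) + f_B·(-28.9) = -26.7 − (-6.589) = -20.111
Substitute f_B = 0.487 − f_A:
f_A·(-62.4 − -28.9) = -20.111 − 0.487×(-28.9) = -6.036
f_A = -6.036 / -33.5 = 0.1802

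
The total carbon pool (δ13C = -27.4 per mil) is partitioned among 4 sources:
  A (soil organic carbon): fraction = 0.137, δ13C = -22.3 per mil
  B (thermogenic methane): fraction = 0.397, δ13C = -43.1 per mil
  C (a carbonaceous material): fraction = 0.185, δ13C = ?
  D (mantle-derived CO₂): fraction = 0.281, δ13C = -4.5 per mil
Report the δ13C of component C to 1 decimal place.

Isotope mass balance: δ_bulk = Σ fᵢ·δᵢ.
-27.4 = 0.137×(-22.3) + 0.397×(-43.1) + 0.185×δ_C + 0.281×(-4.5)
0.185·δ_C = -27.4 − (-21.430) = -5.970
δ_C = -5.970 / 0.185 = -32.27 per mil

-32.3 per mil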